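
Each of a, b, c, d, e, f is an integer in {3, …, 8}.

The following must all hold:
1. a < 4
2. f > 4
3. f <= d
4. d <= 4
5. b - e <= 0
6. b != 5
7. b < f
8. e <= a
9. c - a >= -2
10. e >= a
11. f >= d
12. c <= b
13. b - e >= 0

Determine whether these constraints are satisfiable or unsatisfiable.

From constraint 2: f ≥ 5. From constraints 3 and 4: f ≤ d and d ≤ 4, so f ≤ 4. But 4 < 5, so no value of f works.

Unsatisfiable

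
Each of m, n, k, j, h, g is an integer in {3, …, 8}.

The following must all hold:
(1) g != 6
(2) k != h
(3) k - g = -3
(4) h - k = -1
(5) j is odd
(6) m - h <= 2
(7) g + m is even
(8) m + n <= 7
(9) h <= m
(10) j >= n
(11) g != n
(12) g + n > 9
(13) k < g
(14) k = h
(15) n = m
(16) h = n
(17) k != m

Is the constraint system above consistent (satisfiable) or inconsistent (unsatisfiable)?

From constraints 14, 15, and 16, k = h = n = m, so k = m. But constraint 17 says k ≠ m. Contradiction.

Unsatisfiable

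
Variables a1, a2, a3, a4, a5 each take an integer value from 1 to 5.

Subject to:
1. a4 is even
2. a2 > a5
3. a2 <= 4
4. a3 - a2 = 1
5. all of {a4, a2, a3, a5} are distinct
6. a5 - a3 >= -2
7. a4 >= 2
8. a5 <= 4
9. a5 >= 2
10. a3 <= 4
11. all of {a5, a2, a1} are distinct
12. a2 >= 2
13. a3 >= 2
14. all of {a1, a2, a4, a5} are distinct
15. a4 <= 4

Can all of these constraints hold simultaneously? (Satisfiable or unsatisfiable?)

Constraints 3, 7, 8, 9, 10, 12, 13, and 15 confine each of a4, a2, a3, a5 to the 3 values {2, …, 4}.
Constraint 5 requires all 4 of them to be distinct, but only 3 values are available — impossible by the pigeonhole principle.

Unsatisfiable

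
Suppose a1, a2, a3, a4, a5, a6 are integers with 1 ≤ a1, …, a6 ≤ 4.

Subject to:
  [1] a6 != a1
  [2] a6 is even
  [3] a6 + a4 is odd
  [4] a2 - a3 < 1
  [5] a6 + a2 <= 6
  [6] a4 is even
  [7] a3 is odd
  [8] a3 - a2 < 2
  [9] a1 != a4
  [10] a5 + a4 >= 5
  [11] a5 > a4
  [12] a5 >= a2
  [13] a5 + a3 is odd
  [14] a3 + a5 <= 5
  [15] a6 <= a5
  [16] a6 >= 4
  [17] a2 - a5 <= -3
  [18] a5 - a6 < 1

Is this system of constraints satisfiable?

Unsatisfiable

Constraint 2 makes a6 even and constraint 6 makes a4 even, so a6 + a4 must be even. Constraint 3 says a6 + a4 is odd — contradiction.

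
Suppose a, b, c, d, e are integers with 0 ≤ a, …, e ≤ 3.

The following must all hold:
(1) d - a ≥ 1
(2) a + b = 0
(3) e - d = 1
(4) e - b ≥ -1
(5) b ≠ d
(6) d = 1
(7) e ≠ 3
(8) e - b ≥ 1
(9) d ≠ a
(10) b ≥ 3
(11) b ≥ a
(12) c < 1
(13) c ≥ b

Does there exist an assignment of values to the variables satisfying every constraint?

From constraints 10 and 13: c ≥ b and b ≥ 3, so c ≥ 3. From constraint 12: c ≤ 0. But 0 < 3, so no value of c works.

Unsatisfiable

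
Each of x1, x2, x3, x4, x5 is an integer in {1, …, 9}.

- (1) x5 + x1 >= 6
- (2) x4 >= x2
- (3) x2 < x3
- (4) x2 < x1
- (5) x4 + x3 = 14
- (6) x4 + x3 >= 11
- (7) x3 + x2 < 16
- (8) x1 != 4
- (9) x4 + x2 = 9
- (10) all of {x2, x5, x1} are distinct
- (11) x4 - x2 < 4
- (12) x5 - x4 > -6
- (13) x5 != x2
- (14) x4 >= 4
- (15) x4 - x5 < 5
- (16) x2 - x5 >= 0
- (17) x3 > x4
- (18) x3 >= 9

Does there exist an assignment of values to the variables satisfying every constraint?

The assignment x1 = 5, x2 = 4, x3 = 9, x4 = 5, x5 = 2 works:
  constraint 1 holds since x5 + x1 = 7.
  constraint 5 holds since x4 + x3 = 14.
The rest check out directly.

Satisfiable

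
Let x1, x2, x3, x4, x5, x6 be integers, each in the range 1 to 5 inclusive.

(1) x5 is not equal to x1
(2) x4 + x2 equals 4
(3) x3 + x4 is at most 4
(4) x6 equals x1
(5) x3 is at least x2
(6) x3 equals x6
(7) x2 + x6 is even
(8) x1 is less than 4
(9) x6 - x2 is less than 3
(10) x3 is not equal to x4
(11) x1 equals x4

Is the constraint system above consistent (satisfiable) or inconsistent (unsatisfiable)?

Unsatisfiable

From constraints 4, 6, and 11, x3 = x6 = x1 = x4, so x3 = x4. But constraint 10 says x3 ≠ x4. Contradiction.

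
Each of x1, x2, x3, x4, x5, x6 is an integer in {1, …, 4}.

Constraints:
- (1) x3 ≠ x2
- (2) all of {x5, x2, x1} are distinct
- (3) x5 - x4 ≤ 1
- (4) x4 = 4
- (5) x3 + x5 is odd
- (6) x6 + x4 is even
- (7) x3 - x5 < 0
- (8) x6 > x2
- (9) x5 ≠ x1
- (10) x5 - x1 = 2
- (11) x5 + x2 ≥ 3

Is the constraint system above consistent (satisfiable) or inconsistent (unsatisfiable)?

Satisfiable

Setting (x1, x2, x3, x4, x5, x6) = (2, 1, 3, 4, 4, 2) satisfies everything: constraint 3: x5 - x4 = 0; constraint 7: x3 - x5 = -1, and the others follow.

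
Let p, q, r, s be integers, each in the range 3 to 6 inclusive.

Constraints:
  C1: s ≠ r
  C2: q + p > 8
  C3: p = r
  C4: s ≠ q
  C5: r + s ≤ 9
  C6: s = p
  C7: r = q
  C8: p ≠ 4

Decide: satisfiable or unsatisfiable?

From constraints 3, 6, and 7, s = p = r = q, so s = q. But constraint 4 says s ≠ q. Contradiction.

Unsatisfiable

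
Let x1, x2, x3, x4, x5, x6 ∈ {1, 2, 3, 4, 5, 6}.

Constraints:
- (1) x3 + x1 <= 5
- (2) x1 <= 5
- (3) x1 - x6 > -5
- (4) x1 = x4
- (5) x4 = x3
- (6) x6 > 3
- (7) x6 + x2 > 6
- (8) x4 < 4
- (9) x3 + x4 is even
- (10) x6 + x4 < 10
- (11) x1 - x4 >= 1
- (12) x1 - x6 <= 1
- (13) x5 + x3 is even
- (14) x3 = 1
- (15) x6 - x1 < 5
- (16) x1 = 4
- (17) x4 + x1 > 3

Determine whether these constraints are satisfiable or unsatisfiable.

Unsatisfiable

Constraint 16 fixes x1 = 4 and constraint 14 fixes x3 = 1. Constraints 4 and 5 give x1 = x4 = x3, so x1 = x3. But 4 ≠ 1 — contradiction.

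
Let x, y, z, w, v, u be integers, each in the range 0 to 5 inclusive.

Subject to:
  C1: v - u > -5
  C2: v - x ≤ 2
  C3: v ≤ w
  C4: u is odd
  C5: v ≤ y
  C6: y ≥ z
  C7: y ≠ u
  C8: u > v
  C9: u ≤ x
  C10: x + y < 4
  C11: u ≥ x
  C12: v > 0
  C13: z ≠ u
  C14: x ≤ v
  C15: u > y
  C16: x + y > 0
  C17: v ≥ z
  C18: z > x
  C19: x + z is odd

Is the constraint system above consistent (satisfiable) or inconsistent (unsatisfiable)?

Unsatisfiable

Constraints 5, 9, 15, 17, and 18 give z ≤ v, v ≤ y, y < u, u ≤ x, x < z. Chaining: z ≤ v ≤ y < u ≤ x < z, which forces z < z — impossible.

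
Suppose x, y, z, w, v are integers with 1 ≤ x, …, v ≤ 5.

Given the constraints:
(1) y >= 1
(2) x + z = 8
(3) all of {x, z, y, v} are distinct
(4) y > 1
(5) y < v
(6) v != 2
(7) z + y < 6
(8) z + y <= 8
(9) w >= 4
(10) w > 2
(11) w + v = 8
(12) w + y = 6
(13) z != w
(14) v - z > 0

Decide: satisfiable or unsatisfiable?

Satisfiable

Try x = 5, y = 2, z = 3, w = 4, v = 4.
Check constraint 2: x + z = 8; constraint 7: z + y = 5; constraint 8: z + y = 5. The remaining constraints are straightforward to verify.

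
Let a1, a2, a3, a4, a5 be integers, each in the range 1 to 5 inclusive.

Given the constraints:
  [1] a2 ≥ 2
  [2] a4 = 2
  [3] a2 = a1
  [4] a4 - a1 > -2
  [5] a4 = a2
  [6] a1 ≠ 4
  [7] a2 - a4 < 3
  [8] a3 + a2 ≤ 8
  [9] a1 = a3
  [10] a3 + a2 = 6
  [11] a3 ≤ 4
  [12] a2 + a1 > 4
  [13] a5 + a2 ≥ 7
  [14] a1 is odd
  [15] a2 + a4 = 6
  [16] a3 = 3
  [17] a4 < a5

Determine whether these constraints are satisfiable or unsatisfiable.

Unsatisfiable

Constraint 2 fixes a4 = 2 and constraint 16 fixes a3 = 3. Constraints 3, 5, and 9 give a4 = a2 = a1 = a3, so a4 = a3. But 2 ≠ 3 — contradiction.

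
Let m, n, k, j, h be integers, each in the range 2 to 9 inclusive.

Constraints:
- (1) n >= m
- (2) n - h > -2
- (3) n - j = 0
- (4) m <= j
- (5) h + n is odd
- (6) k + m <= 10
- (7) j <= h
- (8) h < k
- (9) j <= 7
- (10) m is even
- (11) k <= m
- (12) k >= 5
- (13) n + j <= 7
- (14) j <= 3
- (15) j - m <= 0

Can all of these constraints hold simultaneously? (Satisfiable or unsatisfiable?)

Unsatisfiable

From constraints 11 and 12: m ≥ k and k ≥ 5, so m ≥ 5. From constraints 4 and 14: m ≤ j and j ≤ 3, so m ≤ 3. But 3 < 5, so no value of m works.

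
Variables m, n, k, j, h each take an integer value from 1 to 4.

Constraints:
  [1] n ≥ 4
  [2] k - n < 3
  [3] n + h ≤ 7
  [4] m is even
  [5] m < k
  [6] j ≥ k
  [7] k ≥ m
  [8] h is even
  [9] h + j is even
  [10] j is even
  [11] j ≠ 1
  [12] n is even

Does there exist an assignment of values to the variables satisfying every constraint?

Satisfiable

The assignment m = 2, n = 4, k = 4, j = 4, h = 2 works:
  constraint 2 holds since k - n = 0.
  constraint 3 holds since n + h = 6.
The rest check out directly.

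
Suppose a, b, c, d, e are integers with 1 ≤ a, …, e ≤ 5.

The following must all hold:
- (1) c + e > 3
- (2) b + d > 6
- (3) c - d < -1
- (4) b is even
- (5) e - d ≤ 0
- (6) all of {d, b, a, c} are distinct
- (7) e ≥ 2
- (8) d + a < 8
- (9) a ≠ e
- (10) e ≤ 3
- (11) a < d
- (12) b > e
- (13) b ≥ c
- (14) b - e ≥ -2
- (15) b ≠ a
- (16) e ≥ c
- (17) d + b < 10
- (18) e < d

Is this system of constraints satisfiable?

Setting (a, b, c, d, e) = (1, 4, 2, 5, 3) satisfies everything: constraint 1: c + e = 5; constraint 2: b + d = 9; constraint 3: c - d = -3, and the others follow.

Satisfiable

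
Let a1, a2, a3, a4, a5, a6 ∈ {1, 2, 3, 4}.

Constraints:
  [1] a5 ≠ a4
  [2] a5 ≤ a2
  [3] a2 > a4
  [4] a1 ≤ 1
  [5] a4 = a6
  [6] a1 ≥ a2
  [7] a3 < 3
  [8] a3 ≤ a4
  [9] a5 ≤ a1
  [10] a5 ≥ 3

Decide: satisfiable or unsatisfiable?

Unsatisfiable

From constraints 2 and 10: a2 ≥ a5 and a5 ≥ 3, so a2 ≥ 3. From constraints 4 and 6: a2 ≤ a1 and a1 ≤ 1, so a2 ≤ 1. But 1 < 3, so no value of a2 works.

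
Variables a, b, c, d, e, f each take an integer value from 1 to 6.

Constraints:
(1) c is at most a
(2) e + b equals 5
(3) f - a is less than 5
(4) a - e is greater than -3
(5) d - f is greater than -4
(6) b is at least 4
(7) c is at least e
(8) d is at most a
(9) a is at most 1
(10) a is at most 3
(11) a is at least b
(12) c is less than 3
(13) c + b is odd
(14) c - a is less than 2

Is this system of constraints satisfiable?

Unsatisfiable

From constraint 6: b ≥ 4. From constraints 9 and 11: b ≤ a and a ≤ 1, so b ≤ 1. But 1 < 4, so no value of b works.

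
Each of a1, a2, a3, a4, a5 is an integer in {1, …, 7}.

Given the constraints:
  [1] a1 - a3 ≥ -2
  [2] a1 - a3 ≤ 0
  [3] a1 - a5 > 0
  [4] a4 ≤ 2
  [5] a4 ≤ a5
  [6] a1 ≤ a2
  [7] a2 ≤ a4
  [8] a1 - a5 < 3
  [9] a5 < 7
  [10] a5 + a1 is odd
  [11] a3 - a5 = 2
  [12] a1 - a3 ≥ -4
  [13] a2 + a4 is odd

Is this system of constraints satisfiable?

Unsatisfiable

Constraints 3, 5, 6, and 7 give a4 ≤ a5, a5 < a1, a1 ≤ a2, a2 ≤ a4. Chaining: a4 ≤ a5 < a1 ≤ a2 ≤ a4, which forces a4 < a4 — impossible.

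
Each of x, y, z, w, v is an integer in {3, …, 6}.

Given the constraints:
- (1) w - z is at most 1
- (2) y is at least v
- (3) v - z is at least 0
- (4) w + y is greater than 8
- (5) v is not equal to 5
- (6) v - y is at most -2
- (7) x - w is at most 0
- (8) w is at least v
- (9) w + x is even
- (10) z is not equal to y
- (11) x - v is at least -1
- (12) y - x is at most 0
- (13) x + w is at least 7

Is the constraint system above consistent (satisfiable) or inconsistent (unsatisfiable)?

Unsatisfiable

Constraints 1, 3, 6, 7, and 12 give x − y ≥ 0, y − v ≥ 2, v − z ≥ 0, z − w ≥ -1, w − x ≥ 0.
Adding all 5 inequalities: the left sides telescope to 0, and the right sides sum to 0 + 2 + 0 + (-1) + 0 = 1. So 0 ≥ 1, which is false.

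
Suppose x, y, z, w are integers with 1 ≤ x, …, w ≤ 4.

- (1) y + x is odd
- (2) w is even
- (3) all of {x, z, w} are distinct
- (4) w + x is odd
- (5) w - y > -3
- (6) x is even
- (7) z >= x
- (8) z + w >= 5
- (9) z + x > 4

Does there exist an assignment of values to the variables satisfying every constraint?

Unsatisfiable

Constraint 2 makes w even and constraint 6 makes x even, so w + x must be even. Constraint 4 says w + x is odd — contradiction.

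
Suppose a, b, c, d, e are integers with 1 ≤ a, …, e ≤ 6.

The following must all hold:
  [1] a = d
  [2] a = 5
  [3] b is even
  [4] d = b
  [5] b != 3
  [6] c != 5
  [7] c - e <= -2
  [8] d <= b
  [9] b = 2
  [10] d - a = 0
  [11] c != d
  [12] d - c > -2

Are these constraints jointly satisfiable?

Constraint 2 fixes a = 5 and constraint 9 fixes b = 2. Constraints 1 and 4 give a = d = b, so a = b. But 5 ≠ 2 — contradiction.

Unsatisfiable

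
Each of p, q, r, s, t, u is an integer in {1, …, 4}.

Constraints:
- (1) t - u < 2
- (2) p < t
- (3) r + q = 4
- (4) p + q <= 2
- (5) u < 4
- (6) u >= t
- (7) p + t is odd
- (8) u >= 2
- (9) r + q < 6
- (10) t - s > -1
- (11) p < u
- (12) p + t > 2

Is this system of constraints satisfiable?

Satisfiable

Setting (p, q, r, s, t, u) = (1, 1, 3, 1, 2, 2) satisfies everything: constraint 1: t - u = 0; constraint 3: r + q = 4; constraint 4: p + q = 2, and the others follow.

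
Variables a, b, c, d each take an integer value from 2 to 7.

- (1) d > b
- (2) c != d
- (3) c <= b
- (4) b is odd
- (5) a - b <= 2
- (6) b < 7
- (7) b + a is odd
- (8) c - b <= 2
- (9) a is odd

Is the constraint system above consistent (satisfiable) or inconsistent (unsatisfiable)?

Constraint 4 makes b odd and constraint 9 makes a odd, so b + a must be even. Constraint 7 says b + a is odd — contradiction.

Unsatisfiable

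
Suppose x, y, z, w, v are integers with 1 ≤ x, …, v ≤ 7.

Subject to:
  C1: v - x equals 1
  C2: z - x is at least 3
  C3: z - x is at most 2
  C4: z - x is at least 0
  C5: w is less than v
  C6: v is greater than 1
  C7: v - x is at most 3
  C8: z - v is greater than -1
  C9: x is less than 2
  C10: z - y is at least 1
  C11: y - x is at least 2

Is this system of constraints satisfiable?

Constraints 3, 10, and 11 give x − z ≥ -2, z − y ≥ 1, y − x ≥ 2.
Adding all 3 inequalities: the left sides telescope to 0, and the right sides sum to (-2) + 1 + 2 = 1. So 0 ≥ 1, which is false.

Unsatisfiable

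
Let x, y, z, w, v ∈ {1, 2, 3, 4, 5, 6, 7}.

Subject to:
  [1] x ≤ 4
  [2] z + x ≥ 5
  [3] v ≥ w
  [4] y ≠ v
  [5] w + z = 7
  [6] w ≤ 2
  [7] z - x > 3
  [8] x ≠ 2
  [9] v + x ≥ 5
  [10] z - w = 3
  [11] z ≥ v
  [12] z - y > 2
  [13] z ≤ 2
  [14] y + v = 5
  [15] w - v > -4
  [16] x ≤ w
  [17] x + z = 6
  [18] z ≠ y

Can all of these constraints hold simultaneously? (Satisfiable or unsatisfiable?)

From constraints 11 and 13: v ≤ z ≤ 2. From constraints 6 and 16: x ≤ w ≤ 2. Hence v + x ≤ 4. But constraint 9 requires v + x ≥ 5, and 5 > 4. Contradiction.

Unsatisfiable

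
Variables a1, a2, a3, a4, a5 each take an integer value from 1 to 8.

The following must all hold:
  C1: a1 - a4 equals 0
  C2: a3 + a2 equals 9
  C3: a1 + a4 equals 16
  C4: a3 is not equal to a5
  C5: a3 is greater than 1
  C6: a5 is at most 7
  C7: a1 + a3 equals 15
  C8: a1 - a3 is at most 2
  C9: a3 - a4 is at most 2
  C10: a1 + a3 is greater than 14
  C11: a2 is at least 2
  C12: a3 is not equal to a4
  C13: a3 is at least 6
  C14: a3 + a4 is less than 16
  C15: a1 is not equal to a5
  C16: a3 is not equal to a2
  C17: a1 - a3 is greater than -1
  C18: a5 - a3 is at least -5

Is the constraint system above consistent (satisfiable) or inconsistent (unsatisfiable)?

Satisfiable

Setting (a1, a2, a3, a4, a5) = (8, 2, 7, 8, 2) satisfies everything: constraint 1: a1 - a4 = 0; constraint 2: a3 + a2 = 9, and the others follow.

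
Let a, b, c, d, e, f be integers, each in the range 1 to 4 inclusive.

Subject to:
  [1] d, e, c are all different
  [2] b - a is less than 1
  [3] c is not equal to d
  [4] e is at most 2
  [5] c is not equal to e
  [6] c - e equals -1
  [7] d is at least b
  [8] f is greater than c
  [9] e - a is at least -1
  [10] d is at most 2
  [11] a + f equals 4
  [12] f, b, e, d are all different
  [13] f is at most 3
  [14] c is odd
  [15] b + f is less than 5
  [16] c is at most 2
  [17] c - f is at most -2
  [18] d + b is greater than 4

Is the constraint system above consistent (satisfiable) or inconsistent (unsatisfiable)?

Unsatisfiable

Constraints 4, 10, and 16 confine each of d, e, c to the 2 values {1, 2} (the domain already gives each ≥ 1).
Constraint 1 requires all 3 of them to be distinct, but only 2 values are available — impossible by the pigeonhole principle.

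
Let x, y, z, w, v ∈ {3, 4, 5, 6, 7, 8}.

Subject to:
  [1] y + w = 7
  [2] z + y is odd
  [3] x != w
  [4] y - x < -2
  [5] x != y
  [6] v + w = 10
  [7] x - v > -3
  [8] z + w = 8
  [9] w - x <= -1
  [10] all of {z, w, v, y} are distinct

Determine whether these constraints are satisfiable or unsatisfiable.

Setting (x, y, z, w, v) = (7, 4, 5, 3, 7) satisfies everything: constraint 1: y + w = 7; constraint 4: y - x = -3; constraint 6: v + w = 10, and the others follow.

Satisfiable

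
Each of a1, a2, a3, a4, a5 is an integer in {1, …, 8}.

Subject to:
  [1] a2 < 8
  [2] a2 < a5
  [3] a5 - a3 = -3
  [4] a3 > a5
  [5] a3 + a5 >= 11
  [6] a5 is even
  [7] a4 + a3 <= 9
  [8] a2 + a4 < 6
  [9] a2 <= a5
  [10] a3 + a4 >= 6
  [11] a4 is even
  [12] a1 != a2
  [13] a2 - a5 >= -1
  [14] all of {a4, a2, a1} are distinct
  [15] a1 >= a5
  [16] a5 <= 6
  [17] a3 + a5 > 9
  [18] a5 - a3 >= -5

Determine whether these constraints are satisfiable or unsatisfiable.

The assignment a1 = 8, a2 = 3, a3 = 7, a4 = 2, a5 = 4 works:
  constraint 3 holds since a5 - a3 = -3.
  constraint 5 holds since a3 + a5 = 11.
The rest check out directly.

Satisfiable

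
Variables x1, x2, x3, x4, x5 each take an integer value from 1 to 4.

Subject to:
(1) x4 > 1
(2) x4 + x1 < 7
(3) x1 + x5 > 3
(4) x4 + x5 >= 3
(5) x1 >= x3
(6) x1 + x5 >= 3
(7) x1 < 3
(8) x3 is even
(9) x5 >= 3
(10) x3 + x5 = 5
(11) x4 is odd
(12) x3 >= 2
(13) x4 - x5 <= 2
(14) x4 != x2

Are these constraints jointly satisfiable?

Satisfiable

Setting (x1, x2, x3, x4, x5) = (2, 2, 2, 3, 3) satisfies everything: constraint 2: x4 + x1 = 5; constraint 3: x1 + x5 = 5, and the others follow.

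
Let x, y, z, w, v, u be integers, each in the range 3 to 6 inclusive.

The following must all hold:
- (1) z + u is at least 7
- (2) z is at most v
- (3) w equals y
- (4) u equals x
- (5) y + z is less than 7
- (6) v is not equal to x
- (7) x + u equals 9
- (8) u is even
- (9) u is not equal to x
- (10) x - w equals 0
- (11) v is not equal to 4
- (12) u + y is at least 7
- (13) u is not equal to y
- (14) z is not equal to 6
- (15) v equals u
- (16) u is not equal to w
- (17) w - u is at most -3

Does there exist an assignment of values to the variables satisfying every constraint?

Unsatisfiable

From constraints 4 and 15, v = u = x, so v = x. But constraint 6 says v ≠ x. Contradiction.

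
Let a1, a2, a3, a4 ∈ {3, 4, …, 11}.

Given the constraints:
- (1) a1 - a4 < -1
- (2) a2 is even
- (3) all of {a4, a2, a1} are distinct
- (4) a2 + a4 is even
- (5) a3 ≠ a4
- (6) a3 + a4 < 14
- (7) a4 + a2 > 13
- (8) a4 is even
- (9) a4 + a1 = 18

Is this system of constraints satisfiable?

Take a1 = 8, a2 = 6, a3 = 3, a4 = 10. Then constraint 1: a1 - a4 = -2; constraint 6: a3 + a4 = 13; constraint 7: a4 + a2 = 16, and every other listed constraint is also met.

Satisfiable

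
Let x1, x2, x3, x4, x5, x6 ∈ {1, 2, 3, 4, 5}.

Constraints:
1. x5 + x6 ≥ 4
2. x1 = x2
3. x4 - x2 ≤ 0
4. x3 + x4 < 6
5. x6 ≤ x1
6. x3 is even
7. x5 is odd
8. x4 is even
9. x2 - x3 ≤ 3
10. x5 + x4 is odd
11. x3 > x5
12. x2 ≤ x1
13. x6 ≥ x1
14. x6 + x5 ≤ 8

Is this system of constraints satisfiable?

The assignment x1 = 5, x2 = 5, x3 = 2, x4 = 2, x5 = 1, x6 = 5 works:
  constraint 1 holds since x5 + x6 = 6.
  constraint 3 holds since x4 - x2 = -3.
The rest check out directly.

Satisfiable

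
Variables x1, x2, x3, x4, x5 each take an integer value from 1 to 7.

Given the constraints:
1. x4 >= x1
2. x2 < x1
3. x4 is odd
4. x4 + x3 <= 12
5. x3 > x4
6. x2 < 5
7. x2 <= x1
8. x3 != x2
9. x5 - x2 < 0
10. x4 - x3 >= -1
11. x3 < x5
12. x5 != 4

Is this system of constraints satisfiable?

Constraints 1, 2, 5, 9, and 11 give x5 < x2, x2 < x1, x1 ≤ x4, x4 < x3, x3 < x5. Chaining: x5 < x2 < x1 ≤ x4 < x3 < x5, which forces x5 < x5 — impossible.

Unsatisfiable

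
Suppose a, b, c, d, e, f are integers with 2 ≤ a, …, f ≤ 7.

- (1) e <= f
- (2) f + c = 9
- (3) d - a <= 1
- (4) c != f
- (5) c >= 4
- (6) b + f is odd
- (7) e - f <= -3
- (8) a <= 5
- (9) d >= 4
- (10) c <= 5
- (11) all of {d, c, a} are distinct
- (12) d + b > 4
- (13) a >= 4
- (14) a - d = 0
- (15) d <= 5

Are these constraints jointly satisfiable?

Unsatisfiable

Constraints 5, 8, 9, 10, 13, and 15 confine each of d, c, a to the 2 values {4, 5}.
Constraint 11 requires all 3 of them to be distinct, but only 2 values are available — impossible by the pigeonhole principle.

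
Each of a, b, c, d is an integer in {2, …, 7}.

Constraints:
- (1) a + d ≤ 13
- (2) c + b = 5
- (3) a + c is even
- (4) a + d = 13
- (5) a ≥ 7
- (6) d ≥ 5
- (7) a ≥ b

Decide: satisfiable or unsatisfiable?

The assignment a = 7, b = 2, c = 3, d = 6 works:
  constraint 1 holds since a + d = 13.
  constraint 2 holds since c + b = 5.
The rest check out directly.

Satisfiable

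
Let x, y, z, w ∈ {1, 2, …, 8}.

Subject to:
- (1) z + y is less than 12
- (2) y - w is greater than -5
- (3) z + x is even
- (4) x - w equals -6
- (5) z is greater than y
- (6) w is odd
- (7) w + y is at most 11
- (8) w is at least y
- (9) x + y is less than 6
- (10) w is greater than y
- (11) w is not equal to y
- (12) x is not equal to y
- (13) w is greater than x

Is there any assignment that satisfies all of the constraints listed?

Satisfiable

Take x = 1, y = 3, z = 7, w = 7. Then constraint 1: z + y = 10; constraint 2: y - w = -4, and every other listed constraint is also met.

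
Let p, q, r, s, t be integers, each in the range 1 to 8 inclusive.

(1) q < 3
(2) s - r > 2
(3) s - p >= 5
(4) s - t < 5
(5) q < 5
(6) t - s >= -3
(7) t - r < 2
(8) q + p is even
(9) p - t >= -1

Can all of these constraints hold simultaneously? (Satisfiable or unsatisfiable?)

Unsatisfiable

Constraints 3, 6, and 9 give p − t ≥ -1, t − s ≥ -3, s − p ≥ 5.
Adding all 3 inequalities: the left sides telescope to 0, and the right sides sum to (-1) + (-3) + 5 = 1. So 0 ≥ 1, which is false.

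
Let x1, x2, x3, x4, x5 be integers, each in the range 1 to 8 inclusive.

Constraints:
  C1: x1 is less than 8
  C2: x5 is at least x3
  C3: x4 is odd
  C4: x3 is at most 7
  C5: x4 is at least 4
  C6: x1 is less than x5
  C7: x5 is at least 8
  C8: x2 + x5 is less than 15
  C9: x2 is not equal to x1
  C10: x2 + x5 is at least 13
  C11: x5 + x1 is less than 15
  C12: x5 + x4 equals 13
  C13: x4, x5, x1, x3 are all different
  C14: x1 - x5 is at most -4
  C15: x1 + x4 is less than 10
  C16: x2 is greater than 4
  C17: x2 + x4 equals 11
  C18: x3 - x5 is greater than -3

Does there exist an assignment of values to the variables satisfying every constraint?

Satisfiable

Try x1 = 4, x2 = 6, x3 = 7, x4 = 5, x5 = 8.
Check constraint 8: x2 + x5 = 14; constraint 10: x2 + x5 = 14. The remaining constraints are straightforward to verify.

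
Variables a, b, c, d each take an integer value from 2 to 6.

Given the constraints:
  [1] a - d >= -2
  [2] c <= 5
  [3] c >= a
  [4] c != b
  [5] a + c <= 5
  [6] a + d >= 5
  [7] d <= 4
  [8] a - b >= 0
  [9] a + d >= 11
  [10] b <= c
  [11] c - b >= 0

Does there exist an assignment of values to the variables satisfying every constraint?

From constraints 2 and 3: a ≤ c ≤ 5. From constraint 7: d ≤ 4. Hence a + d ≤ 9. But constraint 9 requires a + d ≥ 11, and 11 > 9. Contradiction.

Unsatisfiable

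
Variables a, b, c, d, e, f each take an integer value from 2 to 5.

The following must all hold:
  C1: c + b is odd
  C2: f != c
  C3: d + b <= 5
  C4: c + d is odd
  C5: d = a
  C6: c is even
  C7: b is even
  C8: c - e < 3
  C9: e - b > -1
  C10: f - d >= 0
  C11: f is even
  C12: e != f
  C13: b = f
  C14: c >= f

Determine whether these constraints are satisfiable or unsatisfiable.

Unsatisfiable

Constraint 6 makes c even and constraint 7 makes b even, so c + b must be even. Constraint 1 says c + b is odd — contradiction.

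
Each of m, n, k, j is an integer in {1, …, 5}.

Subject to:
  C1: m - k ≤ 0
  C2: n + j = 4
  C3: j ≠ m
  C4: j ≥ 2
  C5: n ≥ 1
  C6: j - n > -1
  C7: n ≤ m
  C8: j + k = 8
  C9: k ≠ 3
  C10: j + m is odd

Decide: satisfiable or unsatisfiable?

Satisfiable

One satisfying assignment is m = 2, n = 1, k = 5, j = 3.
For the less obvious constraints — constraint 1: m - k = -3; constraint 2: n + j = 4 — and the others hold by inspection.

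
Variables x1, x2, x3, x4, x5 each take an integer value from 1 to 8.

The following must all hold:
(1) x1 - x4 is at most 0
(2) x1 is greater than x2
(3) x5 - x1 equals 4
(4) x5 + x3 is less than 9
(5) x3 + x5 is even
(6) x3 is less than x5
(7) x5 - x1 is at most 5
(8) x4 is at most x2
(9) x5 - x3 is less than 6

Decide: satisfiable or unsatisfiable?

Constraints 1, 2, and 8 give x1 ≤ x4, x4 ≤ x2, x2 < x1. Chaining: x1 ≤ x4 ≤ x2 < x1, which forces x1 < x1 — impossible.

Unsatisfiable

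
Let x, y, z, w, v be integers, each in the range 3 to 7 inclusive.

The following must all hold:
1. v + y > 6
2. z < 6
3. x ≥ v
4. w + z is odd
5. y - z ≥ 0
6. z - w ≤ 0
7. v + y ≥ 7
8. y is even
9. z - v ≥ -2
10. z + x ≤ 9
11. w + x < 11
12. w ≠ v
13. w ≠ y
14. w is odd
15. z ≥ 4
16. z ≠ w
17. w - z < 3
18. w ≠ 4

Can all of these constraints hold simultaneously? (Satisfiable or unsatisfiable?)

Take x = 4, y = 4, z = 4, w = 5, v = 4. Then constraint 1: v + y = 8; constraint 5: y - z = 0; constraint 6: z - w = -1, and every other listed constraint is also met.

Satisfiable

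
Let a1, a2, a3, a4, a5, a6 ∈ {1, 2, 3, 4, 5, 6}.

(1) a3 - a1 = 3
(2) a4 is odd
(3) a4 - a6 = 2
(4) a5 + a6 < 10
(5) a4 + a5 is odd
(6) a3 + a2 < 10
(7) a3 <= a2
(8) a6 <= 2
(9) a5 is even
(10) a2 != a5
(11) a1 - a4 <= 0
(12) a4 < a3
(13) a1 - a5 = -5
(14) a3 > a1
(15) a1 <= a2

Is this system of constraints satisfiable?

One satisfying assignment is a1 = 1, a2 = 5, a3 = 4, a4 = 3, a5 = 6, a6 = 1.
For the less obvious constraints — constraint 1: a3 - a1 = 3; constraint 3: a4 - a6 = 2 — and the others hold by inspection.

Satisfiable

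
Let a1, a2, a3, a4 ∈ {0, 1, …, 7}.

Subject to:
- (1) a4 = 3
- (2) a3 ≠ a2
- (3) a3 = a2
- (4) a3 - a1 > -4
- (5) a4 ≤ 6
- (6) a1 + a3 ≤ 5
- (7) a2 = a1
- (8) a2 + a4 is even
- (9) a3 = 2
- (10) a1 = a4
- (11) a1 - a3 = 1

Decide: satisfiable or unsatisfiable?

Constraint 9 fixes a3 = 2 and constraint 1 fixes a4 = 3. Constraints 3, 7, and 10 give a3 = a2 = a1 = a4, so a3 = a4. But 2 ≠ 3 — contradiction.

Unsatisfiable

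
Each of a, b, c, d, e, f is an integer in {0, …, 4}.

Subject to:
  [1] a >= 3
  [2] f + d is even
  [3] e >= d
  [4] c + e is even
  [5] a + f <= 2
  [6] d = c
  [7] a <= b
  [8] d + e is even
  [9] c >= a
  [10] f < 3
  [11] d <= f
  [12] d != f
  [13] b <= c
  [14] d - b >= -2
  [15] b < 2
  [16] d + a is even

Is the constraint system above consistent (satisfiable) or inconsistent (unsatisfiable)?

From constraints 1 and 7: b ≥ a and a ≥ 3, so b ≥ 3. From constraint 15: b ≤ 1. But 1 < 3, so no value of b works.

Unsatisfiable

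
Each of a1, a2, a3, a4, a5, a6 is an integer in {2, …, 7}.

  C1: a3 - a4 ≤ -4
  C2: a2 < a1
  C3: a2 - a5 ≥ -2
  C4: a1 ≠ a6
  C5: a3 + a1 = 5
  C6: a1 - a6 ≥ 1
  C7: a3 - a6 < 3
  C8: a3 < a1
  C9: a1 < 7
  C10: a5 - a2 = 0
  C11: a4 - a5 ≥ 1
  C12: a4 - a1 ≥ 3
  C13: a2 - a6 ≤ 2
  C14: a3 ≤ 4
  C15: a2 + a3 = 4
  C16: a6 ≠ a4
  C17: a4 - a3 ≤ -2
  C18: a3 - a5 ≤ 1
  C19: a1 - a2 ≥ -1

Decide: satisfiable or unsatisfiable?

Unsatisfiable

Constraints 3, 6, 12, 13, 17, and 18 give a1 − a6 ≥ 1, a6 − a2 ≥ -2, a2 − a5 ≥ -2, a5 − a3 ≥ -1, a3 − a4 ≥ 2, a4 − a1 ≥ 3.
Adding all 6 inequalities: the left sides telescope to 0, and the right sides sum to 1 + (-2) + (-2) + (-1) + 2 + 3 = 1. So 0 ≥ 1, which is false.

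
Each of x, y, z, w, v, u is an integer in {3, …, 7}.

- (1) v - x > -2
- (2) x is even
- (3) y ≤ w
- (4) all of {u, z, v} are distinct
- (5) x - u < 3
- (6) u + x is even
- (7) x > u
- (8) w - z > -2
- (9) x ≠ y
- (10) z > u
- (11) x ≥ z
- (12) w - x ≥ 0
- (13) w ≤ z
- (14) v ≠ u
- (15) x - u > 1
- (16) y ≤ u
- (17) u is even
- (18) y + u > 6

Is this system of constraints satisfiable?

One satisfying assignment is x = 6, y = 4, z = 6, w = 6, v = 7, u = 4.
For the less obvious constraints — constraint 1: v - x = 1; constraint 5: x - u = 2; constraint 8: w - z = 0 — and the others hold by inspection.

Satisfiable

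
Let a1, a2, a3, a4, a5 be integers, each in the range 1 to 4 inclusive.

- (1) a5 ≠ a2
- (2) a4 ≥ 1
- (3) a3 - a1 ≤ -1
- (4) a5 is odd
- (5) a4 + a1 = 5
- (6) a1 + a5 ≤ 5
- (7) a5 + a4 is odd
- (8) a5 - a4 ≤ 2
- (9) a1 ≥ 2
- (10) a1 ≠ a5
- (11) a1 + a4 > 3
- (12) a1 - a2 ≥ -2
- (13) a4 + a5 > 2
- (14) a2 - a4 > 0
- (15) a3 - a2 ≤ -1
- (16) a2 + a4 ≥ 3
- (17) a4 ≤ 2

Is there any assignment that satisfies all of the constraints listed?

Satisfiable

One satisfying assignment is a1 = 3, a2 = 3, a3 = 1, a4 = 2, a5 = 1.
For the less obvious constraints — constraint 3: a3 - a1 = -2; constraint 5: a4 + a1 = 5 — and the others hold by inspection.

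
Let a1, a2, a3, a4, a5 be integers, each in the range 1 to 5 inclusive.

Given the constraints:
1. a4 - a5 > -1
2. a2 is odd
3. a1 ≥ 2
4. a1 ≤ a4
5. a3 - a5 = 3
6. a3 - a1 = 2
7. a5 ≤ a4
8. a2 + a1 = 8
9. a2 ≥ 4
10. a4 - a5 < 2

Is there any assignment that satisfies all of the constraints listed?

Satisfiable

Take a1 = 3, a2 = 5, a3 = 5, a4 = 3, a5 = 2. Then constraint 1: a4 - a5 = 1; constraint 5: a3 - a5 = 3, and every other listed constraint is also met.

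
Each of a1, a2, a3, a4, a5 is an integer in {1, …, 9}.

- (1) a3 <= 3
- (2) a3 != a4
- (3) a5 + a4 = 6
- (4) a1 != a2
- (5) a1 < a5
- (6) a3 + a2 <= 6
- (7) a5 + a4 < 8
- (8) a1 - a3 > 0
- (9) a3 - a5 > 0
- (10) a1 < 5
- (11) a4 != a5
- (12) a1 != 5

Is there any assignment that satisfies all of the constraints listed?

Constraints 5, 8, and 9 give a1 < a5, a5 < a3, a3 < a1. Chaining: a1 < a5 < a3 < a1, which forces a1 < a1 — impossible.

Unsatisfiable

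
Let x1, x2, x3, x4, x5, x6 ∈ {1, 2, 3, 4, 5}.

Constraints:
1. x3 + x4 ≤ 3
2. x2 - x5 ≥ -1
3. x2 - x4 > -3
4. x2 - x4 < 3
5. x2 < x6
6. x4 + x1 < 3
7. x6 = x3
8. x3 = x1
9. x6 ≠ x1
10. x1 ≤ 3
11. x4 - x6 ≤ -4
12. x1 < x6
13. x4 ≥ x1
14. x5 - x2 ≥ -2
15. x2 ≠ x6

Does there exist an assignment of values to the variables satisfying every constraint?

Unsatisfiable

From constraints 7 and 8, x6 = x3 = x1, so x6 = x1. But constraint 9 says x6 ≠ x1. Contradiction.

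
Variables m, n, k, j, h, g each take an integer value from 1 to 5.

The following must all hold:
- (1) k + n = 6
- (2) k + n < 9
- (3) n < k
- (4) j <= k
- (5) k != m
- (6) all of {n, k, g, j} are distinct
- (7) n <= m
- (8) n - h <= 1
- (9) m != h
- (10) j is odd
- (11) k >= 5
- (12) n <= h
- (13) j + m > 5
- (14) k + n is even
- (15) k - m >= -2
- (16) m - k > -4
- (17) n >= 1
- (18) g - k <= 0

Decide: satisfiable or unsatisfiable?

Satisfiable

Try m = 4, n = 1, k = 5, j = 3, h = 1, g = 4.
Check constraint 1: k + n = 6; constraint 2: k + n = 6; constraint 8: n - h = 0. The remaining constraints are straightforward to verify.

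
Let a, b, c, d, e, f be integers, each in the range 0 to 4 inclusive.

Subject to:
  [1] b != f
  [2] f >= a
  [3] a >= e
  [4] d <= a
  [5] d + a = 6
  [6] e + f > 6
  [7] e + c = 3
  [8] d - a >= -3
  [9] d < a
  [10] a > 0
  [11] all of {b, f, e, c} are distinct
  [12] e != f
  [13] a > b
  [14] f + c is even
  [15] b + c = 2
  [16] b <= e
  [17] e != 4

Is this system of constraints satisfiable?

Setting (a, b, c, d, e, f) = (4, 2, 0, 2, 3, 4) satisfies everything: constraint 5: d + a = 6; constraint 6: e + f = 7; constraint 7: e + c = 3, and the others follow.

Satisfiable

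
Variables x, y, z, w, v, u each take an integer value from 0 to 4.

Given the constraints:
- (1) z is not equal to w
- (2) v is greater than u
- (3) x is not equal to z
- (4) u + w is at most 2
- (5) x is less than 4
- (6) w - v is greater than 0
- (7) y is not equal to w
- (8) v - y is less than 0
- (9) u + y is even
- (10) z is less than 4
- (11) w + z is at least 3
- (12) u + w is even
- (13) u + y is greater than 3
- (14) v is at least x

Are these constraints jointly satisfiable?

Satisfiable

The assignment x = 1, y = 4, z = 3, w = 2, v = 1, u = 0 works:
  constraint 4 holds since u + w = 2.
  constraint 6 holds since w - v = 1.
The rest check out directly.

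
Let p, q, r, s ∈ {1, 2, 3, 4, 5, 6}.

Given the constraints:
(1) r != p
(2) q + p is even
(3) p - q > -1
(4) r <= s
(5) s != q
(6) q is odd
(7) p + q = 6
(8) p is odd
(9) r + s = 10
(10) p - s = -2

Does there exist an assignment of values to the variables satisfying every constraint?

Take p = 3, q = 3, r = 5, s = 5. Then constraint 3: p - q = 0; constraint 7: p + q = 6; constraint 9: r + s = 10, and every other listed constraint is also met.

Satisfiable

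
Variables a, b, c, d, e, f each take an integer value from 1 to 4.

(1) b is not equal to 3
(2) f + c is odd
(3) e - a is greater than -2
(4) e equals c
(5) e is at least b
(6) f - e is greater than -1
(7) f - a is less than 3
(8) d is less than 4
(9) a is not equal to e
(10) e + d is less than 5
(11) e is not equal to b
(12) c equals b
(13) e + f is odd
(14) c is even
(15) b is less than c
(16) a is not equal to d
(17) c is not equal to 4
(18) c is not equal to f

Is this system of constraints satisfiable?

From constraints 4 and 12, e = c = b, so e = b. But constraint 11 says e ≠ b. Contradiction.

Unsatisfiable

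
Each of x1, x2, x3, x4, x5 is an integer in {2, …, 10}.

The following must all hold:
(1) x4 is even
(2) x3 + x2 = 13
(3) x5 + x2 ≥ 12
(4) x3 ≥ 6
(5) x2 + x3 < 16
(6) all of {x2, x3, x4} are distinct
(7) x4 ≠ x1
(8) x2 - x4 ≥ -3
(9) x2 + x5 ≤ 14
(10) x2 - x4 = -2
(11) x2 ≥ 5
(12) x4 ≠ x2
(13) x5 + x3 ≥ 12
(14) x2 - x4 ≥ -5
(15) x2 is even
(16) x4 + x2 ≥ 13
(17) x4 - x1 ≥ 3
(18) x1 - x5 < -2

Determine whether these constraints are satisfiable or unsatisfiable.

Satisfiable

One satisfying assignment is x1 = 4, x2 = 6, x3 = 7, x4 = 8, x5 = 7.
For the less obvious constraints — constraint 2: x3 + x2 = 13; constraint 3: x5 + x2 = 13; constraint 5: x2 + x3 = 13 — and the others hold by inspection.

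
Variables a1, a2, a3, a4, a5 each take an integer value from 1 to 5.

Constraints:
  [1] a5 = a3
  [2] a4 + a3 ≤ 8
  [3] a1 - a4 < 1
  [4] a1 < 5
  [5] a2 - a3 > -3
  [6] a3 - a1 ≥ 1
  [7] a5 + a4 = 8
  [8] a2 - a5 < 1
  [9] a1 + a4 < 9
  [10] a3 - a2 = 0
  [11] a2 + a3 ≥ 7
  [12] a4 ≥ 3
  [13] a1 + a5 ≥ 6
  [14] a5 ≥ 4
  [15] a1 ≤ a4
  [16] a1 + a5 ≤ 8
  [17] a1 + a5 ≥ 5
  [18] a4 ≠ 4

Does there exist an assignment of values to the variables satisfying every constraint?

The assignment a1 = 3, a2 = 5, a3 = 5, a4 = 3, a5 = 5 works:
  constraint 2 holds since a4 + a3 = 8.
  constraint 3 holds since a1 - a4 = 0.
The rest check out directly.

Satisfiable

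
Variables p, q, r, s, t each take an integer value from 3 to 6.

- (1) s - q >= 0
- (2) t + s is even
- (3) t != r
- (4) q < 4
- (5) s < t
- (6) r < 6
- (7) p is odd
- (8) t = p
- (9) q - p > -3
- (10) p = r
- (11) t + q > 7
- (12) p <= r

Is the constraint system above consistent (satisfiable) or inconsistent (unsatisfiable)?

From constraints 8 and 10, t = p = r, so t = r. But constraint 3 says t ≠ r. Contradiction.

Unsatisfiable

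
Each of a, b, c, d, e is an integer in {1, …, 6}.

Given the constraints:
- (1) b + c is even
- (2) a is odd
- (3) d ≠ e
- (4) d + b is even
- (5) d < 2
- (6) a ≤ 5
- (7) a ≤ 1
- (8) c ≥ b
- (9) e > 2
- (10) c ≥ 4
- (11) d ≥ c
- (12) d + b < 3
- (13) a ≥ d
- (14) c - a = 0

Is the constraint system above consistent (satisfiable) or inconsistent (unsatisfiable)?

Unsatisfiable

From constraints 10 and 11: d ≥ c and c ≥ 4, so d ≥ 4. From constraint 5: d ≤ 1. But 1 < 4, so no value of d works.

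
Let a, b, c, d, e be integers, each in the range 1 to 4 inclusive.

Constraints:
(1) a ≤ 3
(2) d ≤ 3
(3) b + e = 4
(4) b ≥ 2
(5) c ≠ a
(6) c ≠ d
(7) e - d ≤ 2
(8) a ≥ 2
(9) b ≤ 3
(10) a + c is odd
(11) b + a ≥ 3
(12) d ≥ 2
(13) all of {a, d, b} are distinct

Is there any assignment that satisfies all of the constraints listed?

Unsatisfiable

Constraints 1, 2, 4, 8, 9, and 12 confine each of a, d, b to the 2 values {2, 3}.
Constraint 13 requires all 3 of them to be distinct, but only 2 values are available — impossible by the pigeonhole principle.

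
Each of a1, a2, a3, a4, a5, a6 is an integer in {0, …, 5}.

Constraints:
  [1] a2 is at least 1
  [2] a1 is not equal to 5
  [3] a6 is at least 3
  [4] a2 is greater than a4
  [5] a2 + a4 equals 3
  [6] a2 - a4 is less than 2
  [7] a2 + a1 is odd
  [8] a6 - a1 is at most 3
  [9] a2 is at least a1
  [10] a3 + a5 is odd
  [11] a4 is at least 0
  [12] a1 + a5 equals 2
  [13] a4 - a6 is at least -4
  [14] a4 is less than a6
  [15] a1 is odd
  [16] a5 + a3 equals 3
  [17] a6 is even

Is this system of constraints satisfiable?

Try a1 = 1, a2 = 2, a3 = 2, a4 = 1, a5 = 1, a6 = 4.
Check constraint 5: a2 + a4 = 3; constraint 6: a2 - a4 = 1. The remaining constraints are straightforward to verify.

Satisfiable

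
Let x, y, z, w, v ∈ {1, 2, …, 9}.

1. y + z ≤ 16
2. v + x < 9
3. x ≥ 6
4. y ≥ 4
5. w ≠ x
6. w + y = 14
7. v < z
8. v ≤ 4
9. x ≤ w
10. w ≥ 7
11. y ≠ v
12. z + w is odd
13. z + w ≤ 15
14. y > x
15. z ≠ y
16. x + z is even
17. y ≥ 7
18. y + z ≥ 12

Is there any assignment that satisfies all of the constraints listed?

Satisfiable

The assignment x = 6, y = 7, z = 6, w = 7, v = 1 works:
  constraint 1 holds since y + z = 13.
  constraint 2 holds since v + x = 7.
The rest check out directly.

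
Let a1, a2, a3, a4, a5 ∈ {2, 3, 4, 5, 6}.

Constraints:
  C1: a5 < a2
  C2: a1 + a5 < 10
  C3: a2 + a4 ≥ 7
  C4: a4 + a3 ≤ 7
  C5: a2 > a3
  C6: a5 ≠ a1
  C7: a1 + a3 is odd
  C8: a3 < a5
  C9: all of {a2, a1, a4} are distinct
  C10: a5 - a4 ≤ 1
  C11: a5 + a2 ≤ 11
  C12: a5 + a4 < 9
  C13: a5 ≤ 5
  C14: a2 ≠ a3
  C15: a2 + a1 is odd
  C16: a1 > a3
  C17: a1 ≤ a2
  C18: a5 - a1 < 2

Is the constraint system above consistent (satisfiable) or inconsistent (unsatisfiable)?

Satisfiable

One satisfying assignment is a1 = 3, a2 = 6, a3 = 2, a4 = 4, a5 = 4.
For the less obvious constraints — constraint 2: a1 + a5 = 7; constraint 3: a2 + a4 = 10; constraint 4: a4 + a3 = 6 — and the others hold by inspection.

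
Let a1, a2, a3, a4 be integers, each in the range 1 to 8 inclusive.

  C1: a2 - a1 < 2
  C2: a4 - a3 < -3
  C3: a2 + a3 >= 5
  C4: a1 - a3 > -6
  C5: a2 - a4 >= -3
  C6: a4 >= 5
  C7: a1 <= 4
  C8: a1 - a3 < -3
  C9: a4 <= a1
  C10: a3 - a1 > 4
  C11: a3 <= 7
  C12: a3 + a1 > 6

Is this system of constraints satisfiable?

Unsatisfiable

From constraints 6 and 9: a1 ≥ a4 and a4 ≥ 5, so a1 ≥ 5. From constraint 7: a1 ≤ 4. But 4 < 5, so no value of a1 works.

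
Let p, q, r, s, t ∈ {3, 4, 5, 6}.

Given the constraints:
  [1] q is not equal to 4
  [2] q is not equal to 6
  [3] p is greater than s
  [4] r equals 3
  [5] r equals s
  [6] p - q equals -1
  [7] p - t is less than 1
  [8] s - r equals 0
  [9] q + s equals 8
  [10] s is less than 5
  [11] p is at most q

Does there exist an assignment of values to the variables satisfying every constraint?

Satisfiable

Setting (p, q, r, s, t) = (4, 5, 3, 3, 4) satisfies everything: constraint 6: p - q = -1; constraint 7: p - t = 0; constraint 8: s - r = 0, and the others follow.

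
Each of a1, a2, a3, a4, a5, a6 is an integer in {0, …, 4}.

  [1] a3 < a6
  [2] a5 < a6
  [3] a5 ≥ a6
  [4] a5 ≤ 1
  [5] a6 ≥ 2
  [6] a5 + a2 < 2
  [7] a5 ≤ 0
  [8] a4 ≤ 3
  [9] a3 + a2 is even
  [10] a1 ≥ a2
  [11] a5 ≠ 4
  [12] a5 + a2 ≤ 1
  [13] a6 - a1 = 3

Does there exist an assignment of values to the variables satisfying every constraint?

From constraints 3 and 5: a5 ≥ a6 and a6 ≥ 2, so a5 ≥ 2. From constraint 7: a5 ≤ 0. But 0 < 2, so no value of a5 works.

Unsatisfiable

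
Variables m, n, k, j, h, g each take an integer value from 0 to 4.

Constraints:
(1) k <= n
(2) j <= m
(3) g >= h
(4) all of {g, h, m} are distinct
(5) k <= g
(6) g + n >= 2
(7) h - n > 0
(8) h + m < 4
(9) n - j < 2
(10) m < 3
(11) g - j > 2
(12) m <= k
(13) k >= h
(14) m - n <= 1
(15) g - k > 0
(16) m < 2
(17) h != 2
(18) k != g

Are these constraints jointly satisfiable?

Constraints 1, 7, and 13 give h ≤ k, k ≤ n, n < h. Chaining: h ≤ k ≤ n < h, which forces h < h — impossible.

Unsatisfiable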